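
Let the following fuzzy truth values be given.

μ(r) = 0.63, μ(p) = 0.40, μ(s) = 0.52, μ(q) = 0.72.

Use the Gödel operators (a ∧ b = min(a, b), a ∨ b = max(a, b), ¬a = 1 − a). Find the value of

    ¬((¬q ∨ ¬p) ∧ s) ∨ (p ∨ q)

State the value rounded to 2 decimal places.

0.72

¬q = 1 − 0.72 = 0.28
¬p = 1 − 0.40 = 0.60
¬q ∨ ¬p = max(a, b) on (0.28, 0.60) = 0.60
(¬q ∨ ¬p) ∧ s = min(a, b) on (0.60, 0.52) = 0.52
¬((¬q ∨ ¬p) ∧ s) = 1 − 0.52 = 0.48
p ∨ q = max(a, b) on (0.40, 0.72) = 0.72
¬((¬q ∨ ¬p) ∧ s) ∨ (p ∨ q) = max(a, b) on (0.48, 0.72) = 0.72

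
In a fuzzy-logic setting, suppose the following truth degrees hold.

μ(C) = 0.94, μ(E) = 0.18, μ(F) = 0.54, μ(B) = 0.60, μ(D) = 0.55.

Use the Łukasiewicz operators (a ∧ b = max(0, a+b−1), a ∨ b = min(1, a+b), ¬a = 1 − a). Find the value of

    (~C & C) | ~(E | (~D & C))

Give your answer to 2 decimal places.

0.43

~C = 1 − 0.94 = 0.06
~C & C = max(0, a+b−1) on (0.06, 0.94) = 0.00
~D = 1 − 0.55 = 0.45
~D & C = max(0, a+b−1) on (0.45, 0.94) = 0.39
E | (~D & C) = min(1, a+b) on (0.18, 0.39) = 0.57
~(E | (~D & C)) = 1 − 0.57 = 0.43
(~C & C) | ~(E | (~D & C)) = min(1, a+b) on (0.00, 0.43) = 0.43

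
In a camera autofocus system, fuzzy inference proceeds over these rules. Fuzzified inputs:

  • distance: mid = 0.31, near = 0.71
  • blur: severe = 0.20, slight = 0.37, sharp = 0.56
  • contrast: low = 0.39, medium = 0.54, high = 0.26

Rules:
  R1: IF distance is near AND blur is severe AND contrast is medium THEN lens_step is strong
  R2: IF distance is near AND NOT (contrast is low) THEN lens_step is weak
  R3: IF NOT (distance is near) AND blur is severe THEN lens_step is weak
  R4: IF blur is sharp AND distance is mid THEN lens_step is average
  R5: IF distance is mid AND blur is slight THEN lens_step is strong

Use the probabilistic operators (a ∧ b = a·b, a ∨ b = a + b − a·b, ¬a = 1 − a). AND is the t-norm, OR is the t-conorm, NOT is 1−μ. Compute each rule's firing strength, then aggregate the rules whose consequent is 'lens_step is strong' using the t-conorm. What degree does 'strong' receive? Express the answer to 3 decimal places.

0.183

R1: near=0.71, severe=0.20, medium=0.54; AND[a·b] → w = 0.0767
R2: near=0.71, ¬low=1−0.39=0.61; AND[a·b] → w = 0.4331
R3: ¬near=1−0.71=0.29, severe=0.20; AND[a·b] → w = 0.0580
R4: sharp=0.56, mid=0.31; AND[a·b] → w = 0.1736
R5: mid=0.31, slight=0.37; AND[a·b] → w = 0.1147
Rules with consequent 'strong': {R1, R5} → strengths 0.0767, 0.1147
Aggregate via t-conorm [a + b − a·b]: 0.1826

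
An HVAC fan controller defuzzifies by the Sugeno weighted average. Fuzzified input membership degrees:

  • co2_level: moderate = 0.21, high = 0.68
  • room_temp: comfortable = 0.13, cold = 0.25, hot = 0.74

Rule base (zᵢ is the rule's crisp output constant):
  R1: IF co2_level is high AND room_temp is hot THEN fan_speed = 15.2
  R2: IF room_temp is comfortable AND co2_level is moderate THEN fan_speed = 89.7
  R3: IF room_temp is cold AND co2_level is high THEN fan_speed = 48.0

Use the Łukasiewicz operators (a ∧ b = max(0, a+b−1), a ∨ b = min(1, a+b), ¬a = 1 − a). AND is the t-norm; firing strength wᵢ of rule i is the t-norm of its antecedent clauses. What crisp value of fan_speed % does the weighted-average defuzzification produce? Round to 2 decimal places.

15.20

R1 (z=15.2): high=0.68, hot=0.74; AND[max(0, a+b−1)] → w = 0.42
R2 (z=89.7): comfortable=0.13, moderate=0.21; AND[max(0, a+b−1)] → w = 0.00
R3 (z=48.0): cold=0.25, high=0.68; AND[max(0, a+b−1)] → w = 0.00
Weighted average = (0.42·15.2 + 0.00·89.7 + 0.00·48.0) / (0.42 + 0.00 + 0.00)
  = 6.3840 / 0.4200 = 15.20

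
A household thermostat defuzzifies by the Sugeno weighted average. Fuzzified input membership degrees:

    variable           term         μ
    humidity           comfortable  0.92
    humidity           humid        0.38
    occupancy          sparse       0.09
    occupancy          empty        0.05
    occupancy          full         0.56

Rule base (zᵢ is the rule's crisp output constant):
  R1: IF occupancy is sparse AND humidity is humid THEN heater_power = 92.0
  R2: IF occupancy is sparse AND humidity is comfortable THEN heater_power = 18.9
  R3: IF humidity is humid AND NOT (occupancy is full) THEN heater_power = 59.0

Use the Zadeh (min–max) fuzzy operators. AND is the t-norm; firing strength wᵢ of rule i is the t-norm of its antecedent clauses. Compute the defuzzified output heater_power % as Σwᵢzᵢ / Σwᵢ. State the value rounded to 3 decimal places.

R1 (z=92.0): sparse=0.09, humid=0.38; AND[min(a, b)] → w = 0.09
R2 (z=18.9): sparse=0.09, comfortable=0.92; AND[min(a, b)] → w = 0.09
R3 (z=59.0): humid=0.38, ¬full=1−0.56=0.44; AND[min(a, b)] → w = 0.38
Weighted average = (0.09·92.0 + 0.09·18.9 + 0.38·59.0) / (0.09 + 0.09 + 0.38)
  = 32.4010 / 0.5600 = 57.859

57.859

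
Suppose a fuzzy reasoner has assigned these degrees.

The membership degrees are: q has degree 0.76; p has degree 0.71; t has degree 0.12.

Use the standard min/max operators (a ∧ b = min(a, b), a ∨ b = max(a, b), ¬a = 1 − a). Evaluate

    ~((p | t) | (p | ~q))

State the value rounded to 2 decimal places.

p | t = max(a, b) on (0.71, 0.12) = 0.71
~q = 1 − 0.76 = 0.24
p | ~q = max(a, b) on (0.71, 0.24) = 0.71
(p | t) | (p | ~q) = max(a, b) on (0.71, 0.71) = 0.71
~((p | t) | (p | ~q)) = 1 − 0.71 = 0.29

0.29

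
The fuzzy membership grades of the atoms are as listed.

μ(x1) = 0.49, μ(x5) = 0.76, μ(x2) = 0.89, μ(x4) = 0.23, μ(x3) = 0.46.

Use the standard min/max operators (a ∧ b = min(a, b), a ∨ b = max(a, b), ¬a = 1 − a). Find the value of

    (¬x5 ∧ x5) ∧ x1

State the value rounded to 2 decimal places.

¬x5 = 1 − 0.76 = 0.24
¬x5 ∧ x5 = min(a, b) on (0.24, 0.76) = 0.24
(¬x5 ∧ x5) ∧ x1 = min(a, b) on (0.24, 0.49) = 0.24

0.24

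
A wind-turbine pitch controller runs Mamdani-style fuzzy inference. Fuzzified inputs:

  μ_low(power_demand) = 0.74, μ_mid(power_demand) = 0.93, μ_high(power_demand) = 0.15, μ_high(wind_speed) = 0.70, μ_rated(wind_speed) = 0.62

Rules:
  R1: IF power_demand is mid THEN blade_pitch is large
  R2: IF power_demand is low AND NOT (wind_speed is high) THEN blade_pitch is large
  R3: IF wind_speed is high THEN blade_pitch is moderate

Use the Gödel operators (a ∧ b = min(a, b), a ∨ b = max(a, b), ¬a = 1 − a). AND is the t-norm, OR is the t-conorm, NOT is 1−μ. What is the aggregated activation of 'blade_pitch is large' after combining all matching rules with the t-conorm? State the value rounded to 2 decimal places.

R1: mid=0.93 → w = 0.93
R2: low=0.74, ¬high=1−0.70=0.30; AND[min(a, b)] → w = 0.30
R3: high=0.70 → w = 0.70
Rules with consequent 'large': {R1, R2} → strengths 0.93, 0.30
Aggregate via t-conorm [max(a, b)]: 0.93

0.93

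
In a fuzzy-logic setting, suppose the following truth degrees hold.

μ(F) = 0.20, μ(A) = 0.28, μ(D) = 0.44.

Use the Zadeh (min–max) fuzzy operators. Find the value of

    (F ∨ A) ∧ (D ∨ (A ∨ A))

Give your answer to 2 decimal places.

F ∨ A = max(a, b) on (0.20, 0.28) = 0.28
A ∨ A = max(a, b) on (0.28, 0.28) = 0.28
D ∨ (A ∨ A) = max(a, b) on (0.44, 0.28) = 0.44
(F ∨ A) ∧ (D ∨ (A ∨ A)) = min(a, b) on (0.28, 0.44) = 0.28

0.28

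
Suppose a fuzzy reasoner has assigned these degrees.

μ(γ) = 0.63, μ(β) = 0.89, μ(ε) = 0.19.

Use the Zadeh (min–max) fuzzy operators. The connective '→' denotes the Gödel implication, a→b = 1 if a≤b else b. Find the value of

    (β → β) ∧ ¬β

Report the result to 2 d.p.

β → β  [Gödel: 1 if a≤b else b] with a=0.89, b=0.89 → 1.00
¬β = 1 − 0.89 = 0.11
(β → β) ∧ ¬β = min(a, b) on (1.00, 0.11) = 0.11

0.11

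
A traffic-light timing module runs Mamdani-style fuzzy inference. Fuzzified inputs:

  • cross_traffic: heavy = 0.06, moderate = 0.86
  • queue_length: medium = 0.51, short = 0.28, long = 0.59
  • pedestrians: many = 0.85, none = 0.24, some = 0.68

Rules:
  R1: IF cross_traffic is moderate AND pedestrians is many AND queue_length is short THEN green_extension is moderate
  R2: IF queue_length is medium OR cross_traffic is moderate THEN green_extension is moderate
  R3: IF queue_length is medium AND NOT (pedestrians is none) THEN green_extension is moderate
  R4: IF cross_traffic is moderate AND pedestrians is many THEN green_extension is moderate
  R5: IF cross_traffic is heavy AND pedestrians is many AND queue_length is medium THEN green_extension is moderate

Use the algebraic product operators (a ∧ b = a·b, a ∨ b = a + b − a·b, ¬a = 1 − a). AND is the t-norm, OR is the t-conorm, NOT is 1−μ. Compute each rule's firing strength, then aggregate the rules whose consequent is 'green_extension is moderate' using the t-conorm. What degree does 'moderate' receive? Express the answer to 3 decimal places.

R1: moderate=0.86, many=0.85, short=0.28; AND[a·b] → w = 0.2047
R2: medium=0.51, moderate=0.86; OR[a + b − a·b] → w = 0.9314
R3: medium=0.51, ¬none=1−0.24=0.76; AND[a·b] → w = 0.3876
R4: moderate=0.86, many=0.85; AND[a·b] → w = 0.7310
R5: heavy=0.06, many=0.85, medium=0.51; AND[a·b] → w = 0.0260
Rules with consequent 'moderate': {R1, R2, R3, R4, R5} → strengths 0.2047, 0.9314, 0.3876, 0.7310, 0.0260
Aggregate via t-conorm [a + b − a·b]: 0.9912

0.991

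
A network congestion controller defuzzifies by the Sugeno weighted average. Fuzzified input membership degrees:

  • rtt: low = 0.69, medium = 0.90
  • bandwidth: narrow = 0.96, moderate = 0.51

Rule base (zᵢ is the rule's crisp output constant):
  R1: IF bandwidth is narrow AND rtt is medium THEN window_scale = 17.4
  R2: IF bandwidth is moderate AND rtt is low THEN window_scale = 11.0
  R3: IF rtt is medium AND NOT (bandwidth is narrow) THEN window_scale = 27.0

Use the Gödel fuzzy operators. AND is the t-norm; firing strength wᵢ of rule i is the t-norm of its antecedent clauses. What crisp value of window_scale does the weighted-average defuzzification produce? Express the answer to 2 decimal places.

R1 (z=17.4): narrow=0.96, medium=0.90; AND[min(a, b)] → w = 0.90
R2 (z=11.0): moderate=0.51, low=0.69; AND[min(a, b)] → w = 0.51
R3 (z=27.0): medium=0.90, ¬narrow=1−0.96=0.04; AND[min(a, b)] → w = 0.04
Weighted average = (0.90·17.4 + 0.51·11.0 + 0.04·27.0) / (0.90 + 0.51 + 0.04)
  = 22.3500 / 1.4500 = 15.41

15.41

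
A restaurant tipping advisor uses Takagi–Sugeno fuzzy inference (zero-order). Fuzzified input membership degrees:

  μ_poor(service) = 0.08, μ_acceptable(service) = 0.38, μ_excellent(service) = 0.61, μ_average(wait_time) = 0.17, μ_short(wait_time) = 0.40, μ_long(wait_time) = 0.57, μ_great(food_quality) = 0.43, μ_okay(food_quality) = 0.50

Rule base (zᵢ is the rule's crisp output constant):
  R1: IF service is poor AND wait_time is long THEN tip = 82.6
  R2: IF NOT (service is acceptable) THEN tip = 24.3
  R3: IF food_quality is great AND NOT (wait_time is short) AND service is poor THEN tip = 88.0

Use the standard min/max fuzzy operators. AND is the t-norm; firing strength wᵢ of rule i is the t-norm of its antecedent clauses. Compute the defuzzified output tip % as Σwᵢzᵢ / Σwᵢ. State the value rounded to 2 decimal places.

R1 (z=82.6): poor=0.08, long=0.57; AND[min(a, b)] → w = 0.08
R2 (z=24.3): ¬acceptable=1−0.38=0.62 → w = 0.62
R3 (z=88.0): great=0.43, ¬short=1−0.40=0.60, poor=0.08; AND[min(a, b)] → w = 0.08
Weighted average = (0.08·82.6 + 0.62·24.3 + 0.08·88.0) / (0.08 + 0.62 + 0.08)
  = 28.7140 / 0.7800 = 36.81

36.81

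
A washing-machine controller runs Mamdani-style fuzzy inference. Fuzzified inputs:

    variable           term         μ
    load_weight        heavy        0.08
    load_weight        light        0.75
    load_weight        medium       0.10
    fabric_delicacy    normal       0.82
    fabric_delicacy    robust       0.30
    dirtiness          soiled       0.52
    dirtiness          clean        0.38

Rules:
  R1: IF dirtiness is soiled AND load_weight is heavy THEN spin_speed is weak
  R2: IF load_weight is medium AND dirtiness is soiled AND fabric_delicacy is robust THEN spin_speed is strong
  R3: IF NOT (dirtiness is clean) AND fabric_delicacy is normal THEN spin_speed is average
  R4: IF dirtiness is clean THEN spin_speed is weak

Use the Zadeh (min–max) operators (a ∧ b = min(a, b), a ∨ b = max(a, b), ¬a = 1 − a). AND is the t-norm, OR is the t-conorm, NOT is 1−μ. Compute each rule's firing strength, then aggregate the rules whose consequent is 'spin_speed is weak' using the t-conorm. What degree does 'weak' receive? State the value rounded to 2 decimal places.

0.38

R1: soiled=0.52, heavy=0.08; AND[min(a, b)] → w = 0.08
R2: medium=0.10, soiled=0.52, robust=0.30; AND[min(a, b)] → w = 0.10
R3: ¬clean=1−0.38=0.62, normal=0.82; AND[min(a, b)] → w = 0.62
R4: clean=0.38 → w = 0.38
Rules with consequent 'weak': {R1, R4} → strengths 0.08, 0.38
Aggregate via t-conorm [max(a, b)]: 0.38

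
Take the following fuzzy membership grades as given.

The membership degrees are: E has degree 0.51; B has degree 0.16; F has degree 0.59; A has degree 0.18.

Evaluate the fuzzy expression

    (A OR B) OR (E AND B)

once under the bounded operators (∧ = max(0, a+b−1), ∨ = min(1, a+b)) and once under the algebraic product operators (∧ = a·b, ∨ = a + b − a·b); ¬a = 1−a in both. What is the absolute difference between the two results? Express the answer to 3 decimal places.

Under bounded:
  A OR B = min(1, a+b) on (0.18, 0.16) = 0.34
  E AND B = max(0, a+b−1) on (0.51, 0.16) = 0.00
  (A OR B) OR (E AND B) = min(1, a+b) on (0.34, 0.00) = 0.34
  → value = 0.3400
Under algebraic product:
  A OR B = a + b − a·b on (0.1800, 0.1600) = 0.3112
  E AND B = a·b on (0.5100, 0.1600) = 0.0816
  (A OR B) OR (E AND B) = a + b − a·b on (0.3112, 0.0816) = 0.3674
  → value = 0.3674
|0.3400 − 0.3674| = 0.027

0.027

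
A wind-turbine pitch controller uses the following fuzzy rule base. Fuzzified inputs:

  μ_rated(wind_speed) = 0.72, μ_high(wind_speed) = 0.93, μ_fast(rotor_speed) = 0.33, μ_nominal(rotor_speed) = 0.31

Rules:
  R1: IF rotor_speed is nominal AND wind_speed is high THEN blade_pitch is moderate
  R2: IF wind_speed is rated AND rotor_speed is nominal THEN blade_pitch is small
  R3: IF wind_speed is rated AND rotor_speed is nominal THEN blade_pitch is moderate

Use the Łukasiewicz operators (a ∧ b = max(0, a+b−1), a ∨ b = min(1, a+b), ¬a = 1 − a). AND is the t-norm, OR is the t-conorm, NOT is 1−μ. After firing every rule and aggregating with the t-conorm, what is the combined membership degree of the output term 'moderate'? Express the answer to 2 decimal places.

R1: nominal=0.31, high=0.93; AND[max(0, a+b−1)] → w = 0.24
R2: rated=0.72, nominal=0.31; AND[max(0, a+b−1)] → w = 0.03
R3: rated=0.72, nominal=0.31; AND[max(0, a+b−1)] → w = 0.03
Rules with consequent 'moderate': {R1, R3} → strengths 0.24, 0.03
Aggregate via t-conorm [min(1, a+b)]: 0.27

0.27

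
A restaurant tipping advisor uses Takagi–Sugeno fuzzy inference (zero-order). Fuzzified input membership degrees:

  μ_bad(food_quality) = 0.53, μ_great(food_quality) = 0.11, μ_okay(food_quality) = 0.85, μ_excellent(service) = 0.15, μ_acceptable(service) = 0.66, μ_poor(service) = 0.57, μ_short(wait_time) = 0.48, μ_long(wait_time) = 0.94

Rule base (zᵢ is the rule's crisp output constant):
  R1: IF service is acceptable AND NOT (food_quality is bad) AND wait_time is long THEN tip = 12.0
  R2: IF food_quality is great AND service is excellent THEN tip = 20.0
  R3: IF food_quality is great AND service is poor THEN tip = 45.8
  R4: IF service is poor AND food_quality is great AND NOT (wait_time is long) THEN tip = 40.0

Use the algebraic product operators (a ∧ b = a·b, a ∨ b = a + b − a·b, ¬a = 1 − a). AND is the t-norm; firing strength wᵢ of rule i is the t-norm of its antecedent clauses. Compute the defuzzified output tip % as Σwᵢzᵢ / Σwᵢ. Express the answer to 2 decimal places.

18.29

R1 (z=12.0): acceptable=0.66, ¬bad=1−0.53=0.47, long=0.94; AND[a·b] → w = 0.2916
R2 (z=20.0): great=0.11, excellent=0.15; AND[a·b] → w = 0.0165
R3 (z=45.8): great=0.11, poor=0.57; AND[a·b] → w = 0.0627
R4 (z=40.0): poor=0.57, great=0.11, ¬long=1−0.94=0.06; AND[a·b] → w = 0.0038
Weighted average = (0.2916·12.0 + 0.0165·20.0 + 0.0627·45.8 + 0.0038·40.0) / (0.2916 + 0.0165 + 0.0627 + 0.0038)
  = 6.8512 / 0.3745 = 18.29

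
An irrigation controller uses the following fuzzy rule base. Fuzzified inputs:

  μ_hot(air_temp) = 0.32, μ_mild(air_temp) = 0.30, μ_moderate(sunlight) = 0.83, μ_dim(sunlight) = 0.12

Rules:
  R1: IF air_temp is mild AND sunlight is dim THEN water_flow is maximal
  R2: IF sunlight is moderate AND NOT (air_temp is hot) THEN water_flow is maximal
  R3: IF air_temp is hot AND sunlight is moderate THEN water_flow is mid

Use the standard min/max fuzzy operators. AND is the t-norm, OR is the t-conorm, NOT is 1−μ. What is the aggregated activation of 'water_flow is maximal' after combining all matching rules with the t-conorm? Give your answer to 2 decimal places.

R1: mild=0.30, dim=0.12; AND[min(a, b)] → w = 0.12
R2: moderate=0.83, ¬hot=1−0.32=0.68; AND[min(a, b)] → w = 0.68
R3: hot=0.32, moderate=0.83; AND[min(a, b)] → w = 0.32
Rules with consequent 'maximal': {R1, R2} → strengths 0.12, 0.68
Aggregate via t-conorm [max(a, b)]: 0.68

0.68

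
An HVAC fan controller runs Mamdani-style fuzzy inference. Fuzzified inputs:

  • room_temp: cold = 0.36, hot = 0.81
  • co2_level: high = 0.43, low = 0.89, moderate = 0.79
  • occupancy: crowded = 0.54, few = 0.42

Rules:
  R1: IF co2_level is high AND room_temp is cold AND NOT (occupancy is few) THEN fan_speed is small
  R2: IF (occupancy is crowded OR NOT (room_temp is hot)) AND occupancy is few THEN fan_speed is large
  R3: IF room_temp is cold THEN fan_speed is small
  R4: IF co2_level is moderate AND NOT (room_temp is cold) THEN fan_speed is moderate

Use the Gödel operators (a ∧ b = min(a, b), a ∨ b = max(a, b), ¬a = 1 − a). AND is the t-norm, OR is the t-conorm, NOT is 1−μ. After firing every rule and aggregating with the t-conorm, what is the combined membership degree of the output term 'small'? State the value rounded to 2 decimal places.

0.36

R1: high=0.43, cold=0.36, ¬few=1−0.42=0.58; AND[min(a, b)] → w = 0.36
R2: (crowded=0.54 OR ¬hot=1−0.81=0.19) = 0.54; AND[min(a, b)] with few=0.42 → w = 0.42
R3: cold=0.36 → w = 0.36
R4: moderate=0.79, ¬cold=1−0.36=0.64; AND[min(a, b)] → w = 0.64
Rules with consequent 'small': {R1, R3} → strengths 0.36, 0.36
Aggregate via t-conorm [max(a, b)]: 0.36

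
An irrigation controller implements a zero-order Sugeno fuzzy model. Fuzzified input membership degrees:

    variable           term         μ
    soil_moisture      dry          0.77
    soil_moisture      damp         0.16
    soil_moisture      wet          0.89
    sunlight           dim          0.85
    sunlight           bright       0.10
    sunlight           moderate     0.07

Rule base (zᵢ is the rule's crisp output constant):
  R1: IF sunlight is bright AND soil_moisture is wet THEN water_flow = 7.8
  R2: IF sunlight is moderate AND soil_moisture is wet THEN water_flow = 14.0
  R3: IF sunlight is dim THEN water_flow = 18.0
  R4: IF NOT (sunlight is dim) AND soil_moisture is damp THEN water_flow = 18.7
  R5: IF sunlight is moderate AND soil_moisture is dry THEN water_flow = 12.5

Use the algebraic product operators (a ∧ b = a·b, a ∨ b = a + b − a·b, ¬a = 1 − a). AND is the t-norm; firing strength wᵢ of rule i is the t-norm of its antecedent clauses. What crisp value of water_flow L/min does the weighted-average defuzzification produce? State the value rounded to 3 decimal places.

16.669

R1 (z=7.8): bright=0.10, wet=0.89; AND[a·b] → w = 0.0890
R2 (z=14.0): moderate=0.07, wet=0.89; AND[a·b] → w = 0.0623
R3 (z=18.0): dim=0.85 → w = 0.8500
R4 (z=18.7): ¬dim=1−0.85=0.15, damp=0.16; AND[a·b] → w = 0.0240
R5 (z=12.5): moderate=0.07, dry=0.77; AND[a·b] → w = 0.0539
Weighted average = (0.0890·7.8 + 0.0623·14.0 + 0.8500·18.0 + 0.0240·18.7 + 0.0539·12.5) / (0.0890 + 0.0623 + 0.8500 + 0.0240 + 0.0539)
  = 17.9889 / 1.0792 = 16.669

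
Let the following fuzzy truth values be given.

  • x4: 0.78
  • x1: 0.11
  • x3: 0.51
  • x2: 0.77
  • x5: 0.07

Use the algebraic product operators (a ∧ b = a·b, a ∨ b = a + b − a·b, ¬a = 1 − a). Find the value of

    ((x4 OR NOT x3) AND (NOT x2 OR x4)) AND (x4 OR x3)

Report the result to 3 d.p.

NOT x3 = 1 − 0.5100 = 0.4900
x4 OR NOT x3 = a + b − a·b on (0.7800, 0.4900) = 0.8878
NOT x2 = 1 − 0.7700 = 0.2300
NOT x2 OR x4 = a + b − a·b on (0.2300, 0.7800) = 0.8306
(x4 OR NOT x3) AND (NOT x2 OR x4) = a·b on (0.8878, 0.8306) = 0.7374
x4 OR x3 = a + b − a·b on (0.7800, 0.5100) = 0.8922
((x4 OR NOT x3) AND (NOT x2 OR x4)) AND (x4 OR x3) = a·b on (0.7374, 0.8922) = 0.6579

0.658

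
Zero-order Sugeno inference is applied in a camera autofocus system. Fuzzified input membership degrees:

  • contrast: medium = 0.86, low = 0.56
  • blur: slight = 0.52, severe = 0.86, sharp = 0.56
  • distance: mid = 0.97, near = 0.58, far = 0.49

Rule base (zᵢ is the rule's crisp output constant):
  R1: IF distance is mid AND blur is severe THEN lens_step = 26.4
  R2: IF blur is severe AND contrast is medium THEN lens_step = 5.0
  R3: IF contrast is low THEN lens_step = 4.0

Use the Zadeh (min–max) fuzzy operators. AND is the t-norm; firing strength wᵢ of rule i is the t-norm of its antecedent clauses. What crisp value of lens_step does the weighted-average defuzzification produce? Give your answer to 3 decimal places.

12.826

R1 (z=26.4): mid=0.97, severe=0.86; AND[min(a, b)] → w = 0.86
R2 (z=5.0): severe=0.86, medium=0.86; AND[min(a, b)] → w = 0.86
R3 (z=4.0): low=0.56 → w = 0.56
Weighted average = (0.86·26.4 + 0.86·5.0 + 0.56·4.0) / (0.86 + 0.86 + 0.56)
  = 29.2440 / 2.2800 = 12.826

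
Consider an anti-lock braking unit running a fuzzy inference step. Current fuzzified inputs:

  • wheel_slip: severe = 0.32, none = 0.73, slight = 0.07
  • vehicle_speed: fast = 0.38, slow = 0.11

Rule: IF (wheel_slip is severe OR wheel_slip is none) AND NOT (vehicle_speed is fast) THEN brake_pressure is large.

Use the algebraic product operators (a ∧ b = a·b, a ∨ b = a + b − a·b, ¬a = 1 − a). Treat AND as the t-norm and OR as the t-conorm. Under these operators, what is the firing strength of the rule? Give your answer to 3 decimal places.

firing strength: (severe=0.32 OR none=0.73) = 0.8164; AND[a·b] with ¬fast=1−0.38=0.62 → w = 0.5062

0.506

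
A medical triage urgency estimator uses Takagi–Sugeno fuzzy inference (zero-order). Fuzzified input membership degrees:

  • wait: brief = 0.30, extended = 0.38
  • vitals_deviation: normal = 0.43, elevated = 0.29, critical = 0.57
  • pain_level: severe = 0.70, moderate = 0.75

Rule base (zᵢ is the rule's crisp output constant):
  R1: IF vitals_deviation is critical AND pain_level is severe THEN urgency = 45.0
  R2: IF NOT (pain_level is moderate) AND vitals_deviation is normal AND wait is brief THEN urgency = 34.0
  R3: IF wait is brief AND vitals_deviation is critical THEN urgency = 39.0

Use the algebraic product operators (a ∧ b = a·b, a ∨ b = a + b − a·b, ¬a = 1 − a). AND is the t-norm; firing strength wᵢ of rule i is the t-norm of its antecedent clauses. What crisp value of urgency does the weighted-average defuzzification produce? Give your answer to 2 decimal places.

42.71

R1 (z=45.0): critical=0.57, severe=0.70; AND[a·b] → w = 0.3990
R2 (z=34.0): ¬moderate=1−0.75=0.25, normal=0.43, brief=0.30; AND[a·b] → w = 0.0323
R3 (z=39.0): brief=0.30, critical=0.57; AND[a·b] → w = 0.1710
Weighted average = (0.3990·45.0 + 0.0323·34.0 + 0.1710·39.0) / (0.3990 + 0.0323 + 0.1710)
  = 25.7205 / 0.6022 = 42.71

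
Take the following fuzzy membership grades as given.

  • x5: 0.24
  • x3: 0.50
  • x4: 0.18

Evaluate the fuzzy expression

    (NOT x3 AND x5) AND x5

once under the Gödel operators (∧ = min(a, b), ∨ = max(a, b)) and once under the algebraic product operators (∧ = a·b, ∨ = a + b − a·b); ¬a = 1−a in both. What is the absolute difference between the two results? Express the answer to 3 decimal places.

Under Gödel:
  NOT x3 = 1 − 0.50 = 0.50
  NOT x3 AND x5 = min(a, b) on (0.50, 0.24) = 0.24
  (NOT x3 AND x5) AND x5 = min(a, b) on (0.24, 0.24) = 0.24
  → value = 0.2400
Under algebraic product:
  NOT x3 = 1 − 0.5000 = 0.5000
  NOT x3 AND x5 = a·b on (0.5000, 0.2400) = 0.1200
  (NOT x3 AND x5) AND x5 = a·b on (0.1200, 0.2400) = 0.0288
  → value = 0.0288
|0.2400 − 0.0288| = 0.211

0.211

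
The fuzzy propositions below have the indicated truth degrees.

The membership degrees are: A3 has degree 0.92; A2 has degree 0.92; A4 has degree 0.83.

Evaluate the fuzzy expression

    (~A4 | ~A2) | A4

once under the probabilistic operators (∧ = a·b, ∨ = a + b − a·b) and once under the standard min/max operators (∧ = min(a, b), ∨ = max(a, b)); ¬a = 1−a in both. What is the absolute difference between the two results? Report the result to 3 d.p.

0.040

Under probabilistic:
  ~A4 = 1 − 0.8300 = 0.1700
  ~A2 = 1 − 0.9200 = 0.0800
  ~A4 | ~A2 = a + b − a·b on (0.1700, 0.0800) = 0.2364
  (~A4 | ~A2) | A4 = a + b − a·b on (0.2364, 0.8300) = 0.8702
  → value = 0.8702
Under standard min/max:
  ~A4 = 1 − 0.83 = 0.17
  ~A2 = 1 − 0.92 = 0.08
  ~A4 | ~A2 = max(a, b) on (0.17, 0.08) = 0.17
  (~A4 | ~A2) | A4 = max(a, b) on (0.17, 0.83) = 0.83
  → value = 0.8300
|0.8702 − 0.8300| = 0.040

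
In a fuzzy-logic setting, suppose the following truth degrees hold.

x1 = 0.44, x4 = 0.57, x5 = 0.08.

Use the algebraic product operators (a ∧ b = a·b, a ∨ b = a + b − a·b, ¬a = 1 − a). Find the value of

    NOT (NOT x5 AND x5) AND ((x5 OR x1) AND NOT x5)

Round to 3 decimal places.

NOT x5 = 1 − 0.0800 = 0.9200
NOT x5 AND x5 = a·b on (0.9200, 0.0800) = 0.0736
NOT (NOT x5 AND x5) = 1 − 0.0736 = 0.9264
x5 OR x1 = a + b − a·b on (0.0800, 0.4400) = 0.4848
NOT x5 = 1 − 0.0800 = 0.9200
(x5 OR x1) AND NOT x5 = a·b on (0.4848, 0.9200) = 0.4460
NOT (NOT x5 AND x5) AND ((x5 OR x1) AND NOT x5) = a·b on (0.9264, 0.4460) = 0.4132

0.413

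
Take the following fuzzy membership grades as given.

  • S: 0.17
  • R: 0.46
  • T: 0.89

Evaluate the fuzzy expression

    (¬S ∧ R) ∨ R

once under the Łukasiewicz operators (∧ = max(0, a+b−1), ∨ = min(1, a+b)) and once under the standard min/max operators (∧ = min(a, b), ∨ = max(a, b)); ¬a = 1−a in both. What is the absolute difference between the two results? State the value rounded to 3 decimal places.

Under Łukasiewicz:
  ¬S = 1 − 0.17 = 0.83
  ¬S ∧ R = max(0, a+b−1) on (0.83, 0.46) = 0.29
  (¬S ∧ R) ∨ R = min(1, a+b) on (0.29, 0.46) = 0.75
  → value = 0.7500
Under standard min/max:
  ¬S = 1 − 0.17 = 0.83
  ¬S ∧ R = min(a, b) on (0.83, 0.46) = 0.46
  (¬S ∧ R) ∨ R = max(a, b) on (0.46, 0.46) = 0.46
  → value = 0.4600
|0.7500 − 0.4600| = 0.290

0.290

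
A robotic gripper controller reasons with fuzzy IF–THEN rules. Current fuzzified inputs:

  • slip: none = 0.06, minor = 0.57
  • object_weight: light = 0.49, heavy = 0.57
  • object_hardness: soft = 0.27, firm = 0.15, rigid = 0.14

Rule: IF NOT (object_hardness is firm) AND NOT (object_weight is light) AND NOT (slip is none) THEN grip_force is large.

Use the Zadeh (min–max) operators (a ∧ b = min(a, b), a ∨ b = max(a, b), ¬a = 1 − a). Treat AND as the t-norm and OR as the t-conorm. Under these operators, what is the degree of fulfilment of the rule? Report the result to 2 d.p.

0.51

firing strength: ¬firm=1−0.15=0.85, ¬light=1−0.49=0.51, ¬none=1−0.06=0.94; AND[min(a, b)] → w = 0.51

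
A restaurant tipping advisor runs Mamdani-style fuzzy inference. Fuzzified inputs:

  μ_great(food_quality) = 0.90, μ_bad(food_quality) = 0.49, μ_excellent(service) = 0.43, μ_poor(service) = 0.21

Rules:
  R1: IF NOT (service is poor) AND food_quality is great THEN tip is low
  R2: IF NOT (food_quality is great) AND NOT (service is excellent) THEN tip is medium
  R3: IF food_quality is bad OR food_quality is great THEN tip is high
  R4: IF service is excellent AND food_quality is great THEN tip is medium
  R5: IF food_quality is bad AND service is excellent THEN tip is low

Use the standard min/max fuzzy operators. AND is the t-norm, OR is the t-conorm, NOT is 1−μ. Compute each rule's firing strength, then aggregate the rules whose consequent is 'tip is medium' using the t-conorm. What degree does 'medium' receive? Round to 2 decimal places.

R1: ¬poor=1−0.21=0.79, great=0.90; AND[min(a, b)] → w = 0.79
R2: ¬great=1−0.90=0.10, ¬excellent=1−0.43=0.57; AND[min(a, b)] → w = 0.10
R3: bad=0.49, great=0.90; OR[max(a, b)] → w = 0.90
R4: excellent=0.43, great=0.90; AND[min(a, b)] → w = 0.43
R5: bad=0.49, excellent=0.43; AND[min(a, b)] → w = 0.43
Rules with consequent 'medium': {R2, R4} → strengths 0.10, 0.43
Aggregate via t-conorm [max(a, b)]: 0.43

0.43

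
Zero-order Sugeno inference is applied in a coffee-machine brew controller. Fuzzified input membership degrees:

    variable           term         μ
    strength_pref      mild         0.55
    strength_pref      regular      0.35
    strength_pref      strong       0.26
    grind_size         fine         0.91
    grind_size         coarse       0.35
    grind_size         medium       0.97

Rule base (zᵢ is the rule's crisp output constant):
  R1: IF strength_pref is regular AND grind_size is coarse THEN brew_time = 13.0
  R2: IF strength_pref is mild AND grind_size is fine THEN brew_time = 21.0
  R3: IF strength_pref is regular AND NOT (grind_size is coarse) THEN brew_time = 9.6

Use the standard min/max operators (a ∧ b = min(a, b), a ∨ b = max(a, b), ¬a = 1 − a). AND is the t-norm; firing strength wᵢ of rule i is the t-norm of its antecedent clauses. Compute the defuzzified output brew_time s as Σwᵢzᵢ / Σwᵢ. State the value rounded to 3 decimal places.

15.568

R1 (z=13.0): regular=0.35, coarse=0.35; AND[min(a, b)] → w = 0.35
R2 (z=21.0): mild=0.55, fine=0.91; AND[min(a, b)] → w = 0.55
R3 (z=9.6): regular=0.35, ¬coarse=1−0.35=0.65; AND[min(a, b)] → w = 0.35
Weighted average = (0.35·13.0 + 0.55·21.0 + 0.35·9.6) / (0.35 + 0.55 + 0.35)
  = 19.4600 / 1.2500 = 15.568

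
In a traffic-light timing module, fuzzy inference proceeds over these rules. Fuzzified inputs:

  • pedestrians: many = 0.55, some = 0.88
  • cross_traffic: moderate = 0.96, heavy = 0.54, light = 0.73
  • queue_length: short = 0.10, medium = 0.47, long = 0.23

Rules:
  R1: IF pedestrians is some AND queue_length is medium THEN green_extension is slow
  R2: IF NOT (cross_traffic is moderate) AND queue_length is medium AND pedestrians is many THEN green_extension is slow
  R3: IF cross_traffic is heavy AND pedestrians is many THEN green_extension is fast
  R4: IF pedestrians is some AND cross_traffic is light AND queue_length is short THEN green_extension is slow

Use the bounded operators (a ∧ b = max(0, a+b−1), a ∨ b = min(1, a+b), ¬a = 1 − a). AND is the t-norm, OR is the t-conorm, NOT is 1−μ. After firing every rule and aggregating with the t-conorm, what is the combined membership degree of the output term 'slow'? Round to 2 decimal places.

0.35

R1: some=0.88, medium=0.47; AND[max(0, a+b−1)] → w = 0.35
R2: ¬moderate=1−0.96=0.04, medium=0.47, many=0.55; AND[max(0, a+b−1)] → w = 0.00
R3: heavy=0.54, many=0.55; AND[max(0, a+b−1)] → w = 0.09
R4: some=0.88, light=0.73, short=0.10; AND[max(0, a+b−1)] → w = 0.00
Rules with consequent 'slow': {R1, R2, R4} → strengths 0.35, 0.00, 0.00
Aggregate via t-conorm [min(1, a+b)]: 0.35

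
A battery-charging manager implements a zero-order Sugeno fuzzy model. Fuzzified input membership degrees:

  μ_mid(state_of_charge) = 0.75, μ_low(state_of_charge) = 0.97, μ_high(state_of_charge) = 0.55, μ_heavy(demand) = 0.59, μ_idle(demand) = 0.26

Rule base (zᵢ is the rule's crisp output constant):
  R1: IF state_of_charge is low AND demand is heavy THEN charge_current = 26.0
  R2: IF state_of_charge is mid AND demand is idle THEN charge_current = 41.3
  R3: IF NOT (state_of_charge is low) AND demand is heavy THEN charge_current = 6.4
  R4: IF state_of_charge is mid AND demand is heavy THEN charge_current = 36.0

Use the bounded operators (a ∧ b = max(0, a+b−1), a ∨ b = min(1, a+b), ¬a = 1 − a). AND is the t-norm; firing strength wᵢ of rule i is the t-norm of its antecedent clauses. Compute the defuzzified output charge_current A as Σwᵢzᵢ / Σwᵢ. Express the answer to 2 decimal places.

29.90

R1 (z=26.0): low=0.97, heavy=0.59; AND[max(0, a+b−1)] → w = 0.56
R2 (z=41.3): mid=0.75, idle=0.26; AND[max(0, a+b−1)] → w = 0.01
R3 (z=6.4): ¬low=1−0.97=0.03, heavy=0.59; AND[max(0, a+b−1)] → w = 0.00
R4 (z=36.0): mid=0.75, heavy=0.59; AND[max(0, a+b−1)] → w = 0.34
Weighted average = (0.56·26.0 + 0.01·41.3 + 0.00·6.4 + 0.34·36.0) / (0.56 + 0.01 + 0.00 + 0.34)
  = 27.2130 / 0.9100 = 29.90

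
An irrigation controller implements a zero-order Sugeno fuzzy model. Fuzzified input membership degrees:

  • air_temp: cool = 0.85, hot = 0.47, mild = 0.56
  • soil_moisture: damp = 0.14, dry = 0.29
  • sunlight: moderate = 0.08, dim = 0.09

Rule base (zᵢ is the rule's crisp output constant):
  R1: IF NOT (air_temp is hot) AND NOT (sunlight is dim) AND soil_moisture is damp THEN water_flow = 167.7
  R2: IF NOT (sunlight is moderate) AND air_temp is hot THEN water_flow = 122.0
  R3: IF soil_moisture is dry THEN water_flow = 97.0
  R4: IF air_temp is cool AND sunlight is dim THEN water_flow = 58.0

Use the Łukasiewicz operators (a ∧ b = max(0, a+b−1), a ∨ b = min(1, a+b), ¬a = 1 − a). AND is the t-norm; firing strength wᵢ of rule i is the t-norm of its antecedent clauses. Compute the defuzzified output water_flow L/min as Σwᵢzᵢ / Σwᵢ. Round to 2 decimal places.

111.34

R1 (z=167.7): ¬hot=1−0.47=0.53, ¬dim=1−0.09=0.91, damp=0.14; AND[max(0, a+b−1)] → w = 0.00
R2 (z=122.0): ¬moderate=1−0.08=0.92, hot=0.47; AND[max(0, a+b−1)] → w = 0.39
R3 (z=97.0): dry=0.29 → w = 0.29
R4 (z=58.0): cool=0.85, dim=0.09; AND[max(0, a+b−1)] → w = 0.00
Weighted average = (0.00·167.7 + 0.39·122.0 + 0.29·97.0 + 0.00·58.0) / (0.00 + 0.39 + 0.29 + 0.00)
  = 75.7100 / 0.6800 = 111.34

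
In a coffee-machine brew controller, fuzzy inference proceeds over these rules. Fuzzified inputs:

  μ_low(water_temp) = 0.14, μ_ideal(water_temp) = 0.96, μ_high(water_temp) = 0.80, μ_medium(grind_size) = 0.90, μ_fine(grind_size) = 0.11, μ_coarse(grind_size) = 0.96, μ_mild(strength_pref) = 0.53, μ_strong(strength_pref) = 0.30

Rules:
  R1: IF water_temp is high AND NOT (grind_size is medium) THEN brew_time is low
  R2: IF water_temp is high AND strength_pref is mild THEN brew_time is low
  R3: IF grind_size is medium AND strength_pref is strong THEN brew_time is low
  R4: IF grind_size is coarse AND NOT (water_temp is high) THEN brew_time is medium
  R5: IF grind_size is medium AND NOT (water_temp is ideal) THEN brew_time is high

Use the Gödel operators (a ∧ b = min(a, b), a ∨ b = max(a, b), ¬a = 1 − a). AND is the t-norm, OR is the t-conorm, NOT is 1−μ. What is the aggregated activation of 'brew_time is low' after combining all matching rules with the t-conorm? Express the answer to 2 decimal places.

0.53

R1: high=0.80, ¬medium=1−0.90=0.10; AND[min(a, b)] → w = 0.10
R2: high=0.80, mild=0.53; AND[min(a, b)] → w = 0.53
R3: medium=0.90, strong=0.30; AND[min(a, b)] → w = 0.30
R4: coarse=0.96, ¬high=1−0.80=0.20; AND[min(a, b)] → w = 0.20
R5: medium=0.90, ¬ideal=1−0.96=0.04; AND[min(a, b)] → w = 0.04
Rules with consequent 'low': {R1, R2, R3} → strengths 0.10, 0.53, 0.30
Aggregate via t-conorm [max(a, b)]: 0.53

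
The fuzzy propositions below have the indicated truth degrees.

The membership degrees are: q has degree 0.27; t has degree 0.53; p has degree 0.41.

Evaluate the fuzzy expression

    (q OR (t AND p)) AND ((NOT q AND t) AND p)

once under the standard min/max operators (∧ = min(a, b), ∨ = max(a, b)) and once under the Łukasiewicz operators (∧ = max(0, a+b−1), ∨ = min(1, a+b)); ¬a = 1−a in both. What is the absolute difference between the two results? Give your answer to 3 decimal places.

Under standard min/max:
  t AND p = min(a, b) on (0.53, 0.41) = 0.41
  q OR (t AND p) = max(a, b) on (0.27, 0.41) = 0.41
  NOT q = 1 − 0.27 = 0.73
  NOT q AND t = min(a, b) on (0.73, 0.53) = 0.53
  (NOT q AND t) AND p = min(a, b) on (0.53, 0.41) = 0.41
  (q OR (t AND p)) AND ((NOT q AND t) AND p) = min(a, b) on (0.41, 0.41) = 0.41
  → value = 0.4100
Under Łukasiewicz:
  t AND p = max(0, a+b−1) on (0.53, 0.41) = 0.00
  q OR (t AND p) = min(1, a+b) on (0.27, 0.00) = 0.27
  NOT q = 1 − 0.27 = 0.73
  NOT q AND t = max(0, a+b−1) on (0.73, 0.53) = 0.26
  (NOT q AND t) AND p = max(0, a+b−1) on (0.26, 0.41) = 0.00
  (q OR (t AND p)) AND ((NOT q AND t) AND p) = max(0, a+b−1) on (0.27, 0.00) = 0.00
  → value = 0.0000
|0.4100 − 0.0000| = 0.410

0.410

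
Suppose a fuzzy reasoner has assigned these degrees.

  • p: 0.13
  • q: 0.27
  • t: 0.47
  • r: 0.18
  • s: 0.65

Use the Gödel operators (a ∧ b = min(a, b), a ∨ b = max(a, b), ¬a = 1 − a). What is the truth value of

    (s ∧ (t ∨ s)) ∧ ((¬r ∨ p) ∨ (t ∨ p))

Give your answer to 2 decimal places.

t ∨ s = max(a, b) on (0.47, 0.65) = 0.65
s ∧ (t ∨ s) = min(a, b) on (0.65, 0.65) = 0.65
¬r = 1 − 0.18 = 0.82
¬r ∨ p = max(a, b) on (0.82, 0.13) = 0.82
t ∨ p = max(a, b) on (0.47, 0.13) = 0.47
(¬r ∨ p) ∨ (t ∨ p) = max(a, b) on (0.82, 0.47) = 0.82
(s ∧ (t ∨ s)) ∧ ((¬r ∨ p) ∨ (t ∨ p)) = min(a, b) on (0.65, 0.82) = 0.65

0.65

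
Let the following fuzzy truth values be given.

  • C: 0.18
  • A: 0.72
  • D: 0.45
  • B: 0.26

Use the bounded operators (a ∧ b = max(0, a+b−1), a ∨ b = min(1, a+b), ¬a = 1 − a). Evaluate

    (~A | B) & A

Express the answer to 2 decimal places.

0.26

~A = 1 − 0.72 = 0.28
~A | B = min(1, a+b) on (0.28, 0.26) = 0.54
(~A | B) & A = max(0, a+b−1) on (0.54, 0.72) = 0.26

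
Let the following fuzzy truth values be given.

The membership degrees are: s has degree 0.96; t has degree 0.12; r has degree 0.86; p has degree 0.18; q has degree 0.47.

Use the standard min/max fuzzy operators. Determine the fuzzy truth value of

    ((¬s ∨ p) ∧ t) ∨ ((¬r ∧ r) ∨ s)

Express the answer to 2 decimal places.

0.96

¬s = 1 − 0.96 = 0.04
¬s ∨ p = max(a, b) on (0.04, 0.18) = 0.18
(¬s ∨ p) ∧ t = min(a, b) on (0.18, 0.12) = 0.12
¬r = 1 − 0.86 = 0.14
¬r ∧ r = min(a, b) on (0.14, 0.86) = 0.14
(¬r ∧ r) ∨ s = max(a, b) on (0.14, 0.96) = 0.96
((¬s ∨ p) ∧ t) ∨ ((¬r ∧ r) ∨ s) = max(a, b) on (0.12, 0.96) = 0.96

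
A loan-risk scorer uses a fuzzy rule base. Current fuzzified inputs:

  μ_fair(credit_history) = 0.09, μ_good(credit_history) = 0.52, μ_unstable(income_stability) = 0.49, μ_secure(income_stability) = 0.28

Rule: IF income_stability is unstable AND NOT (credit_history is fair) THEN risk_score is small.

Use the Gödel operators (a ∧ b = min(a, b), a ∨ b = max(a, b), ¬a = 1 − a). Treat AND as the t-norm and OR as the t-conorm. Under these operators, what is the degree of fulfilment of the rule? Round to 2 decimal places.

firing strength: unstable=0.49, ¬fair=1−0.09=0.91; AND[min(a, b)] → w = 0.49

0.49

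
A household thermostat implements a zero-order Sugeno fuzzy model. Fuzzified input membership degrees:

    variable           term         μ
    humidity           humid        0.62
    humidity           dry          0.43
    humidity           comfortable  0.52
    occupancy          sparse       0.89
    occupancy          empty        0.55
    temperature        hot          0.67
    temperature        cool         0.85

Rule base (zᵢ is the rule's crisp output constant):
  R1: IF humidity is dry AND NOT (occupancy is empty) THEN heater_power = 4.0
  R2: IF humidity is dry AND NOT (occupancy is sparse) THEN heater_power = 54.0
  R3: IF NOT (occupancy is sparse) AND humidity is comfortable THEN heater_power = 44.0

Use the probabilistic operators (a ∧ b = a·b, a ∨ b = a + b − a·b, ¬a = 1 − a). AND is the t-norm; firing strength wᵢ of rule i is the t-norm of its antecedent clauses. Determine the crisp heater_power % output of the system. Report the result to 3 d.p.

R1 (z=4.0): dry=0.43, ¬empty=1−0.55=0.45; AND[a·b] → w = 0.1935
R2 (z=54.0): dry=0.43, ¬sparse=1−0.89=0.11; AND[a·b] → w = 0.0473
R3 (z=44.0): ¬sparse=1−0.89=0.11, comfortable=0.52; AND[a·b] → w = 0.0572
Weighted average = (0.1935·4.0 + 0.0473·54.0 + 0.0572·44.0) / (0.1935 + 0.0473 + 0.0572)
  = 5.8450 / 0.2980 = 19.614

19.614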